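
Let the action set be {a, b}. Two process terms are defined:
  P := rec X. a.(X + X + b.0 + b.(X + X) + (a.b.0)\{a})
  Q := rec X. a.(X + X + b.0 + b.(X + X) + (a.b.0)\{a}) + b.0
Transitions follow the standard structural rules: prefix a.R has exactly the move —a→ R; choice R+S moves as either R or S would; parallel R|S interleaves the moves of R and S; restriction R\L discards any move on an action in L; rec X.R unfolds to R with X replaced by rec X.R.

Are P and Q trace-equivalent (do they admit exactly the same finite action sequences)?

LTS(P): 4 reachable states
  s0 = rec X. a.(X + X + b.0 + b.(X + X) + (a.b.0)\{a}) has moves =a=> s1
  s1 = (rec X. a.(X + X + b.0 + b.(X + X) + (a.b.0)\{a})) + (rec X. a.(X + X + b.0 + b.(X + X) + (a.b.0)\{a})) + b.0 + b.((rec X. a.(X + X + b.0 + b.(X + X) + (a.b.0)\{a})) + (rec X. a.(X + X + b.0 + b.(X + X) + (a.b.0)\{a}))) + (a.b.0)\{a} has moves =a=> s1, =b=> s2, =b=> s3
  s2 = (rec X. a.(X + X + b.0 + b.(X + X) + (a.b.0)\{a})) + (rec X. a.(X + X + b.0 + b.(X + X) + (a.b.0)\{a})) has moves =a=> s1
  s3 = 0 has moves deadlocked
LTS(Q): 4 reachable states
  t0 = rec X. a.(X + X + b.0 + b.(X + X) + (a.b.0)\{a}) + b.0 has moves =a=> t1, =b=> t2
  t1 = (rec X. a.(X + X + b.0 + b.(X + X) + (a.b.0)\{a}) + b.0) + (rec X. a.(X + X + b.0 + b.(X + X) + (a.b.0)\{a}) + b.0) + b.0 + b.((rec X. a.(X + X + b.0 + b.(X + X) + (a.b.0)\{a}) + b.0) + (rec X. a.(X + X + b.0 + b.(X + X) + (a.b.0)\{a}) + b.0)) + (a.b.0)\{a} has moves =a=> t1, =b=> t2, =b=> t3
  t2 = 0 has moves deadlocked
  t3 = (rec X. a.(X + X + b.0 + b.(X + X) + (a.b.0)\{a}) + b.0) + (rec X. a.(X + X + b.0 + b.(X + X) + (a.b.0)\{a}) + b.0) has moves =a=> t1, =b=> t2
Executing b from Q (initial set {t0}):
  [1] b ⇒ {t2}
  ✓ Q
Executing b from P (initial set {s0}):
  [1] b ⇒ no successor for P

trace-distinct — witness ⟨b⟩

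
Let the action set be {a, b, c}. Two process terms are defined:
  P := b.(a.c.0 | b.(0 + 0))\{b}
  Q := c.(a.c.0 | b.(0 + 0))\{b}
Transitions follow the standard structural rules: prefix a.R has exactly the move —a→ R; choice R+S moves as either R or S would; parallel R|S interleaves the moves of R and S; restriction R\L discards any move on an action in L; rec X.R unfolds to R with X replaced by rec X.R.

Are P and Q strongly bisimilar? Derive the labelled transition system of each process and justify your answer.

Reachable graph of P (4 states):
  u0 = b.(a.c.0 | b.(0 + 0))\{b} | -b-> u1
  u1 = (a.c.0 | b.(0 + 0))\{b} | -a-> u2
  u2 = (c.0 | b.(0 + 0))\{b} | -c-> u3
  u3 = (0 | b.(0 + 0))\{b} | deadlocked
Reachable graph of Q (4 states):
  v0 = c.(a.c.0 | b.(0 + 0))\{b} | -c-> v1
  v1 = (a.c.0 | b.(0 + 0))\{b} | -a-> v2
  v2 = (c.0 | b.(0 + 0))\{b} | -c-> v3
  v3 = (0 | b.(0 + 0))\{b} | deadlocked
Partition-refinement fixed point:
  B0 = {u0}
  B1 = {u1, v1}
  B2 = {u2, v2}
  B3 = {u3, v3}
  B4 = {v0}
u0 ∈ B0, v0 ∈ B4 → different blocks

NO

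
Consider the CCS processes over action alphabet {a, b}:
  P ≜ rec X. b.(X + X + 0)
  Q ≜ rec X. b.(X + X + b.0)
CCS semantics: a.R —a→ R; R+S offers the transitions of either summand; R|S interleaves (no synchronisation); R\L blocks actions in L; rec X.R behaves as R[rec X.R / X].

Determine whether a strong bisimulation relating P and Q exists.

Reachable graph of P (2 states):
  p0 = rec X. b.(X + X + 0) → —b→ p1
  p1 = (rec X. b.(X + X + 0)) + (rec X. b.(X + X + 0)) + 0 → —b→ p1
Reachable graph of Q (3 states):
  q0 = rec X. b.(X + X + b.0) → —b→ q1
  q1 = (rec X. b.(X + X + b.0)) + (rec X. b.(X + X + b.0)) + b.0 → —b→ q1, —b→ q2
  q2 = 0 → ·
Coarsest stable partition (strong bisimilarity classes):
  B0 = {p0, p1}
  B1 = {q0}
  B2 = {q1}
  B3 = {q2}
p0 ∈ B0, q0 ∈ B1 → different blocks

not bisimilar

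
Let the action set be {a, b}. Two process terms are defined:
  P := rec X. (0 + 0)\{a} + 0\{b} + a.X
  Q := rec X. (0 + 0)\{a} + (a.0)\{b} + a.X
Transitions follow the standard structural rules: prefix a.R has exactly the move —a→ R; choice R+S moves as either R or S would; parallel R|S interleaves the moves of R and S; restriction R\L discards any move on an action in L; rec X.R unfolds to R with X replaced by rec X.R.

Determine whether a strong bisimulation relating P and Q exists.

not bisimilar

P's transition system — 1 states:
  s0 = rec X. (0 + 0)\{a} + 0\{b} + a.X | -a-> s0
Q's transition system — 2 states:
  t0 = rec X. (0 + 0)\{a} + (a.0)\{b} + a.X | -a-> t0, -a-> t1
  t1 = 0\{b} | deadlocked
Bisimilarity quotient blocks:
  B0 = {s0}
  B1 = {t0}
  B2 = {t1}
s0 ∈ B0, t0 ∈ B1 → different blocks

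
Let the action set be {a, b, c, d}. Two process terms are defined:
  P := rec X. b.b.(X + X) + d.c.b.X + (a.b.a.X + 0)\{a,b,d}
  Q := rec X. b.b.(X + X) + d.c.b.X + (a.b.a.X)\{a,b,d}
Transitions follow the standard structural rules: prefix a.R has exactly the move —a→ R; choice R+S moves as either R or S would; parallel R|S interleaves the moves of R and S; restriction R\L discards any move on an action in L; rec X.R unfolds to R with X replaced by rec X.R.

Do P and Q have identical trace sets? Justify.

LTS(P): 5 reachable states
  u0 = rec X. b.b.(X + X) + d.c.b.X + (a.b.a.X + 0)\{a,b,d} | ··b··> u1, ··d··> u2
  u1 = b.((rec X. b.b.(X + X) + d.c.b.X + (a.b.a.X + 0)\{a,b,d}) + (rec X. b.b.(X + X) + d.c.b.X + (a.b.a.X + 0)\{a,b,d})) | ··b··> u3
  u2 = c.b.(rec X. b.b.(X + X) + d.c.b.X + (a.b.a.X + 0)\{a,b,d}) | ··c··> u4
  u3 = (rec X. b.b.(X + X) + d.c.b.X + (a.b.a.X + 0)\{a,b,d}) + (rec X. b.b.(X + X) + d.c.b.X + (a.b.a.X + 0)\{a,b,d}) | ··b··> u1, ··d··> u2
  u4 = b.(rec X. b.b.(X + X) + d.c.b.X + (a.b.a.X + 0)\{a,b,d}) | ··b··> u0
LTS(Q): 5 reachable states
  v0 = rec X. b.b.(X + X) + d.c.b.X + (a.b.a.X)\{a,b,d} | ··b··> v1, ··d··> v2
  v1 = b.((rec X. b.b.(X + X) + d.c.b.X + (a.b.a.X)\{a,b,d}) + (rec X. b.b.(X + X) + d.c.b.X + (a.b.a.X)\{a,b,d})) | ··b··> v3
  v2 = c.b.(rec X. b.b.(X + X) + d.c.b.X + (a.b.a.X)\{a,b,d}) | ··c··> v4
  v3 = (rec X. b.b.(X + X) + d.c.b.X + (a.b.a.X)\{a,b,d}) + (rec X. b.b.(X + X) + d.c.b.X + (a.b.a.X)\{a,b,d}) | ··b··> v1, ··d··> v2
  v4 = b.(rec X. b.b.(X + X) + d.c.b.X + (a.b.a.X)\{a,b,d}) | ··b··> v0
Coarsest stable partition (strong bisimilarity classes):
  B0 = {u0, u3, v0, v3}
  B1 = {u1, u4, v1, v4}
  B2 = {u2, v2}
u0 ∈ B0, v0 ∈ B0 → same block
Bisimilar ⇒ trace-equivalent.

trace-equivalent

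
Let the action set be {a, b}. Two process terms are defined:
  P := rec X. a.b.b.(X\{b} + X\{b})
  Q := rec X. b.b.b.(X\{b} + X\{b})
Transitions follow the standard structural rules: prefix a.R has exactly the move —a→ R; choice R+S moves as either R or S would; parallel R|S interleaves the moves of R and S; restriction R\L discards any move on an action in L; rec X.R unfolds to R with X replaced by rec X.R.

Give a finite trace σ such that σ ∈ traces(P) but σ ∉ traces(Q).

Reachable graph of P (5 states):
  p0 = rec X. a.b.b.(X\{b} + X\{b}) ⊢ —a→ p1
  p1 = b.b.((rec X. a.b.b.(X\{b} + X\{b}))\{b} + (rec X. a.b.b.(X\{b} + X\{b}))\{b}) ⊢ —b→ p2
  p2 = b.((rec X. a.b.b.(X\{b} + X\{b}))\{b} + (rec X. a.b.b.(X\{b} + X\{b}))\{b}) ⊢ —b→ p3
  p3 = (rec X. a.b.b.(X\{b} + X\{b}))\{b} + (rec X. a.b.b.(X\{b} + X\{b}))\{b} ⊢ —a→ p4
  p4 = (b.b.((rec X. a.b.b.(X\{b} + X\{b}))\{b} + (rec X. a.b.b.(X\{b} + X\{b}))\{b}))\{b} ⊢ (no moves)
Reachable graph of Q (4 states):
  q0 = rec X. b.b.b.(X\{b} + X\{b}) ⊢ —b→ q1
  q1 = b.b.((rec X. b.b.b.(X\{b} + X\{b}))\{b} + (rec X. b.b.b.(X\{b} + X\{b}))\{b}) ⊢ —b→ q2
  q2 = b.((rec X. b.b.b.(X\{b} + X\{b}))\{b} + (rec X. b.b.b.(X\{b} + X\{b}))\{b}) ⊢ —b→ q3
  q3 = (rec X. b.b.b.(X\{b} + X\{b}))\{b} + (rec X. b.b.b.(X\{b} + X\{b}))\{b} ⊢ (no moves)
Trace ⟨a⟩ through P, begin at {p0}:
  step 1 (a): {p1}
  P completes σ.
Trace ⟨a⟩ through Q, begin at {q0}:
  step 1 (a): ∅ (Q stuck)

a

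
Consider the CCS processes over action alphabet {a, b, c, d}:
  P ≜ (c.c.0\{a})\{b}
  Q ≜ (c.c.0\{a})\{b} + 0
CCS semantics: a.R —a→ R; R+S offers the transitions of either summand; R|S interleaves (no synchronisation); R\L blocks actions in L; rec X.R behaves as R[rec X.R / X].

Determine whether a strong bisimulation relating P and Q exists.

Reachable graph of P (3 states):
  m0 = (c.c.0\{a})\{b} ⊢ -c-> m1
  m1 = (c.0\{a})\{b} ⊢ -c-> m2
  m2 = 0\{a}\{b} ⊢ stopped
Reachable graph of Q (3 states):
  n0 = (c.c.0\{a})\{b} + 0 ⊢ -c-> n1
  n1 = (c.0\{a})\{b} ⊢ -c-> n2
  n2 = 0\{a}\{b} ⊢ stopped
Coarsest stable partition (strong bisimilarity classes):
  B0 = {m0, n0}
  B1 = {m1, n1}
  B2 = {m2, n2}
m0 ∈ B0, n0 ∈ B0 → same block

YES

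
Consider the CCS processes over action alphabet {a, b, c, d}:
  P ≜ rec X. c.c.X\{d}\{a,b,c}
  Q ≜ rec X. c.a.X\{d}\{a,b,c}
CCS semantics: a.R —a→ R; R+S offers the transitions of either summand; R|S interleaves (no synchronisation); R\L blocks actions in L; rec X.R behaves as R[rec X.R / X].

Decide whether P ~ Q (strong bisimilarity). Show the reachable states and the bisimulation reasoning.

not bisimilar

P's transition system — 3 states:
  p0 = rec X. c.c.X\{d}\{a,b,c} has moves ··c··> p1
  p1 = c.(rec X. c.c.X\{d}\{a,b,c})\{d}\{a,b,c} has moves ··c··> p2
  p2 = (rec X. c.c.X\{d}\{a,b,c})\{d}\{a,b,c} has moves deadlocked
Q's transition system — 3 states:
  q0 = rec X. c.a.X\{d}\{a,b,c} has moves ··c··> q1
  q1 = a.(rec X. c.a.X\{d}\{a,b,c})\{d}\{a,b,c} has moves ··a··> q2
  q2 = (rec X. c.a.X\{d}\{a,b,c})\{d}\{a,b,c} has moves deadlocked
Partition-refinement fixed point:
  B0 = {p0}
  B1 = {p1}
  B2 = {p2, q2}
  B3 = {q0}
  B4 = {q1}
p0 ∈ B0, q0 ∈ B3 → different blocks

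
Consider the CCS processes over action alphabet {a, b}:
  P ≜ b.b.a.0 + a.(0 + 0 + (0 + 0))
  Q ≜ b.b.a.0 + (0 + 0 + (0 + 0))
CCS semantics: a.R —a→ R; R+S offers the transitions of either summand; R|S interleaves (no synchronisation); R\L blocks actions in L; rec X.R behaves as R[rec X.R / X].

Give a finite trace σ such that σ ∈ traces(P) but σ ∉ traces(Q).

LTS(P): 5 reachable states
  u0 = b.b.a.0 + a.(0 + 0 + (0 + 0)) | -a-> u1, -b-> u2
  u1 = 0 + 0 + (0 + 0) | ·
  u2 = b.a.0 | -b-> u3
  u3 = a.0 | -a-> u4
  u4 = 0 | ·
LTS(Q): 4 reachable states
  v0 = b.b.a.0 + (0 + 0 + (0 + 0)) | -b-> v1
  v1 = b.a.0 | -b-> v2
  v2 = a.0 | -a-> v3
  v3 = 0 | ·
Trace ⟨a⟩ through P, begin at {u0}:
  step 1 (a): {u1}
  — P admits the full trace.
Trace ⟨a⟩ through Q, begin at {v0}:
  step 1 (a): ∅ (Q stuck)

a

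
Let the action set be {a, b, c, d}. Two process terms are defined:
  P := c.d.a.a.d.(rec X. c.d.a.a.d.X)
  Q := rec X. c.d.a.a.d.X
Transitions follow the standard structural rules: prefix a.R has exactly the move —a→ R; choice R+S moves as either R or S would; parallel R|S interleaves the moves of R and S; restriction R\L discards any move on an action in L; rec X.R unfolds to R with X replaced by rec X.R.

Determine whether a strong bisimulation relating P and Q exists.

Reachable graph of P (6 states):
  p0 = c.d.a.a.d.(rec X. c.d.a.a.d.X) → ··c··> p1
  p1 = d.a.a.d.(rec X. c.d.a.a.d.X) → ··d··> p2
  p2 = a.a.d.(rec X. c.d.a.a.d.X) → ··a··> p3
  p3 = a.d.(rec X. c.d.a.a.d.X) → ··a··> p4
  p4 = d.(rec X. c.d.a.a.d.X) → ··d··> p5
  p5 = rec X. c.d.a.a.d.X → ··c··> p1
Reachable graph of Q (5 states):
  q0 = rec X. c.d.a.a.d.X → ··c··> q1
  q1 = d.a.a.d.(rec X. c.d.a.a.d.X) → ··d··> q2
  q2 = a.a.d.(rec X. c.d.a.a.d.X) → ··a··> q3
  q3 = a.d.(rec X. c.d.a.a.d.X) → ··a··> q4
  q4 = d.(rec X. c.d.a.a.d.X) → ··d··> q0
Coarsest stable partition (strong bisimilarity classes):
  B0 = {p0, p5, q0}
  B1 = {p1, q1}
  B2 = {p2, q2}
  B3 = {p3, q3}
  B4 = {p4, q4}
p0 ∈ B0, q0 ∈ B0 → same block

bisimilar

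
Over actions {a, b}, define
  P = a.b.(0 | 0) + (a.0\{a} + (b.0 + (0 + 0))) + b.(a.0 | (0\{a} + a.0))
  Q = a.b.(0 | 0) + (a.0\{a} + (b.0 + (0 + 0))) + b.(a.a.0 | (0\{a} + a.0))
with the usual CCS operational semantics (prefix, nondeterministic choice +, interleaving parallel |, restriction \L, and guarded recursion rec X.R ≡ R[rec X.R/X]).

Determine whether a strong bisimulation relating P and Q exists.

P ≁ Q

P's transition system — 8 states:
  m0 = a.b.(0 | 0) + (a.0\{a} + (b.0 + (0 + 0))) + b.(a.0 | (0\{a} + a.0)) ⊢ ··a··> m1, ··a··> m2, ··b··> m3, ··b··> m4
  m1 = 0\{a} ⊢ stopped
  m2 = b.(0 | 0) ⊢ ··b··> m5
  m3 = 0 ⊢ stopped
  m4 = a.0 | (0\{a} + a.0) ⊢ ··a··> m6, ··a··> m7
  m5 = 0 | 0 ⊢ stopped
  m6 = 0 | (0\{a} + a.0) ⊢ ··a··> m5
  m7 = a.0 | 0 ⊢ ··a··> m5
Q's transition system — 10 states:
  n0 = a.b.(0 | 0) + (a.0\{a} + (b.0 + (0 + 0))) + b.(a.a.0 | (0\{a} + a.0)) ⊢ ··a··> n1, ··a··> n2, ··b··> n3, ··b··> n4
  n1 = 0\{a} ⊢ stopped
  n2 = b.(0 | 0) ⊢ ··b··> n5
  n3 = 0 ⊢ stopped
  n4 = a.a.0 | (0\{a} + a.0) ⊢ ··a··> n6, ··a··> n7
  n5 = 0 | 0 ⊢ stopped
  n6 = a.0 | (0\{a} + a.0) ⊢ ··a··> n8, ··a··> n9
  n7 = a.a.0 | 0 ⊢ ··a··> n9
  n8 = 0 | (0\{a} + a.0) ⊢ ··a··> n5
  n9 = a.0 | 0 ⊢ ··a··> n5
Coarsest stable partition (strong bisimilarity classes):
  B0 = {m0}
  B1 = {m4, n6, n7}
  B2 = {m6, m7, n8, n9}
  B3 = {m1, m3, m5, n1, n3, n5}
  B4 = {m2, n2}
  B5 = {n0}
  B6 = {n4}
m0 ∈ B0, n0 ∈ B5 → different blocks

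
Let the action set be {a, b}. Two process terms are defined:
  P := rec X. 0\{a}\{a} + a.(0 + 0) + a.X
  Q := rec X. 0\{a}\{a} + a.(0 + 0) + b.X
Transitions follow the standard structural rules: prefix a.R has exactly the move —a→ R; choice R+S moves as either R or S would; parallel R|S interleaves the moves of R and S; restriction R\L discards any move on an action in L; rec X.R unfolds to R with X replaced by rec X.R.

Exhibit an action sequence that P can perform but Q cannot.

aa

LTS(P): 2 reachable states
  s0 = rec X. 0\{a}\{a} + a.(0 + 0) + a.X has moves --a--▸ s0, --a--▸ s1
  s1 = 0 + 0 has moves ∅
LTS(Q): 2 reachable states
  t0 = rec X. 0\{a}\{a} + a.(0 + 0) + b.X has moves --a--▸ t1, --b--▸ t0
  t1 = 0 + 0 has moves ∅
Executing aa from P (initial set {s0}):
  step 1 (a): {s0, s1}
  step 2 (a): {s0, s1}
  — P admits the full trace.
Executing aa from Q (initial set {t0}):
  step 1 (a): {t1}
  step 2 (a): ∅ (Q stuck)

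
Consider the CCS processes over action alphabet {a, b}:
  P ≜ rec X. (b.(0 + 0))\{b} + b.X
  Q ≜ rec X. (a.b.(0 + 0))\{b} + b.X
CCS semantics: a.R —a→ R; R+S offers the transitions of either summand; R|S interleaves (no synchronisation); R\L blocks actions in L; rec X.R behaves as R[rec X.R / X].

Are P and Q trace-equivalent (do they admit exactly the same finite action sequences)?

NO — witness ⟨a⟩

P's transition system — 1 states:
  u0 = rec X. (b.(0 + 0))\{b} + b.X | --b--▸ u0
Q's transition system — 2 states:
  v0 = rec X. (a.b.(0 + 0))\{b} + b.X | --a--▸ v1, --b--▸ v0
  v1 = (b.(0 + 0))\{b} | deadlocked
Trace ⟨a⟩ through Q, begin at {v0}:
  [1] a ⇒ {v1}
  — Q admits the full trace.
Trace ⟨a⟩ through P, begin at {u0}:
  [1] a ⇒ ∅ (P stuck)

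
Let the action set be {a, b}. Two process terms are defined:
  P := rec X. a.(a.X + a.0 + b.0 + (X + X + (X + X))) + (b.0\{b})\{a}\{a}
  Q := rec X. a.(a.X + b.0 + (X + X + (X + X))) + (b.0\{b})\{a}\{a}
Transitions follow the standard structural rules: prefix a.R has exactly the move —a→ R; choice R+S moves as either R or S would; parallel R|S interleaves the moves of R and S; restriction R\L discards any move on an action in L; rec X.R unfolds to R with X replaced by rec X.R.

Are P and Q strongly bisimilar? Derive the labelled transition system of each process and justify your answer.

NO

P's transition system — 4 states:
  u0 = rec X. a.(a.X + a.0 + b.0 + (X + X + (X + X))) + (b.0\{b})\{a}\{a} ⊢ —a→ u1, —b→ u2
  u1 = a.(rec X. a.(a.X + a.0 + b.0 + (X + X + (X + X))) + (b.0\{b})\{a}\{a}) + a.0 + b.0 + ((rec X. a.(a.X + a.0 + b.0 + (X + X + (X + X))) + (b.0\{b})\{a}\{a}) + (rec X. a.(a.X + a.0 + b.0 + (X + X + (X + X))) + (b.0\{b})\{a}\{a}) + ((rec X. a.(a.X + a.0 + b.0 + (X + X + (X + X))) + (b.0\{b})\{a}\{a}) + (rec X. a.(a.X + a.0 + b.0 + (X + X + (X + X))) + (b.0\{b})\{a}\{a}))) ⊢ —a→ u0, —a→ u1, —a→ u3, —b→ u2, —b→ u3
  u2 = 0\{b}\{a}\{a} ⊢ ·
  u3 = 0 ⊢ ·
Q's transition system — 4 states:
  v0 = rec X. a.(a.X + b.0 + (X + X + (X + X))) + (b.0\{b})\{a}\{a} ⊢ —a→ v1, —b→ v2
  v1 = a.(rec X. a.(a.X + b.0 + (X + X + (X + X))) + (b.0\{b})\{a}\{a}) + b.0 + ((rec X. a.(a.X + b.0 + (X + X + (X + X))) + (b.0\{b})\{a}\{a}) + (rec X. a.(a.X + b.0 + (X + X + (X + X))) + (b.0\{b})\{a}\{a}) + ((rec X. a.(a.X + b.0 + (X + X + (X + X))) + (b.0\{b})\{a}\{a}) + (rec X. a.(a.X + b.0 + (X + X + (X + X))) + (b.0\{b})\{a}\{a}))) ⊢ —a→ v0, —a→ v1, —b→ v2, —b→ v3
  v2 = 0\{b}\{a}\{a} ⊢ ·
  v3 = 0 ⊢ ·
Bisimilarity quotient blocks:
  B0 = {u0}
  B1 = {u2, u3, v2, v3}
  B2 = {u1}
  B3 = {v0, v1}
u0 ∈ B0, v0 ∈ B3 → different blocks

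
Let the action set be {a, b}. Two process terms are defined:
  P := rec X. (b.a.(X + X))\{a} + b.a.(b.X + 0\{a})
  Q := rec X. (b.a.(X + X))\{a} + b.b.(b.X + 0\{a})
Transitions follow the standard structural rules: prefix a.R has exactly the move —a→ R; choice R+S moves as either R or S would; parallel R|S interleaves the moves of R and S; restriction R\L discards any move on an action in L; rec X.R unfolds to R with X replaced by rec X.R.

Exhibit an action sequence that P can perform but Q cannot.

ba

Reachable graph of P (4 states):
  m0 = rec X. (b.a.(X + X))\{a} + b.a.(b.X + 0\{a}) :: -b-> m1, -b-> m2
  m1 = (a.((rec X. (b.a.(X + X))\{a} + b.a.(b.X + 0\{a})) + (rec X. (b.a.(X + X))\{a} + b.a.(b.X + 0\{a}))))\{a} :: (no moves)
  m2 = a.(b.(rec X. (b.a.(X + X))\{a} + b.a.(b.X + 0\{a})) + 0\{a}) :: -a-> m3
  m3 = b.(rec X. (b.a.(X + X))\{a} + b.a.(b.X + 0\{a})) + 0\{a} :: -b-> m0
Reachable graph of Q (4 states):
  n0 = rec X. (b.a.(X + X))\{a} + b.b.(b.X + 0\{a}) :: -b-> n1, -b-> n2
  n1 = (a.((rec X. (b.a.(X + X))\{a} + b.b.(b.X + 0\{a})) + (rec X. (b.a.(X + X))\{a} + b.b.(b.X + 0\{a}))))\{a} :: (no moves)
  n2 = b.(b.(rec X. (b.a.(X + X))\{a} + b.b.(b.X + 0\{a})) + 0\{a}) :: -b-> n3
  n3 = b.(rec X. (b.a.(X + X))\{a} + b.b.(b.X + 0\{a})) + 0\{a} :: -b-> n0
Executing ba from P (initial set {m0}):
  step 1 (b): {m1, m2}
  step 2 (a): {m3}
  — P admits the full trace.
Executing ba from Q (initial set {n0}):
  step 1 (b): {n1, n2}
  step 2 (a): no successor for Q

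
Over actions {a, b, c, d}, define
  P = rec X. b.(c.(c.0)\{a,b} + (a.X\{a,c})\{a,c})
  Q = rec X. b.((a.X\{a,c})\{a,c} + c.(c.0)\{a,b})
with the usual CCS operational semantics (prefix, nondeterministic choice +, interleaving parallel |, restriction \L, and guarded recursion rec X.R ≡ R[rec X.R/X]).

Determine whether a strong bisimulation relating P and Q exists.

P's transition system — 4 states:
  m0 = rec X. b.(c.(c.0)\{a,b} + (a.X\{a,c})\{a,c}) | =b=> m1
  m1 = c.(c.0)\{a,b} + (a.(rec X. b.(c.(c.0)\{a,b} + (a.X\{a,c})\{a,c}))\{a,c})\{a,c} | =c=> m2
  m2 = (c.0)\{a,b} | =c=> m3
  m3 = 0\{a,b} | stopped
Q's transition system — 4 states:
  n0 = rec X. b.((a.X\{a,c})\{a,c} + c.(c.0)\{a,b}) | =b=> n1
  n1 = (a.(rec X. b.((a.X\{a,c})\{a,c} + c.(c.0)\{a,b}))\{a,c})\{a,c} + c.(c.0)\{a,b} | =c=> n2
  n2 = (c.0)\{a,b} | =c=> n3
  n3 = 0\{a,b} | stopped
Partition-refinement fixed point:
  B0 = {m0, n0}
  B1 = {m1, n1}
  B2 = {m2, n2}
  B3 = {m3, n3}
m0 ∈ B0, n0 ∈ B0 → same block

P ~ Q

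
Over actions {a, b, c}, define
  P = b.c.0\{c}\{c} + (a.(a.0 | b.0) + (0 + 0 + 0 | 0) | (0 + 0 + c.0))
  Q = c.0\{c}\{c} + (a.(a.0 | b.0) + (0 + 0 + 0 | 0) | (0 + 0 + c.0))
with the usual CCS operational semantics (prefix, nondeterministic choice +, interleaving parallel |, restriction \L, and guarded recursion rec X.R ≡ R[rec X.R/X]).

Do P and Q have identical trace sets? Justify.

Reachable graph of P (8 states):
  m0 = b.c.0\{c}\{c} + (a.(a.0 | b.0) + (0 + 0 + 0 | 0) | (0 + 0 + c.0)) has moves —a→ m1, —b→ m2, —c→ m3
  m1 = a.0 | b.0 has moves —a→ m4, —b→ m5
  m2 = c.0\{c}\{c} has moves —c→ m6
  m3 = (0 + 0 + 0 | 0) | 0 has moves deadlocked
  m4 = 0 | b.0 has moves —b→ m7
  m5 = a.0 | 0 has moves —a→ m7
  m6 = 0\{c}\{c} has moves deadlocked
  m7 = 0 | 0 has moves deadlocked
Reachable graph of Q (7 states):
  n0 = c.0\{c}\{c} + (a.(a.0 | b.0) + (0 + 0 + 0 | 0) | (0 + 0 + c.0)) has moves —a→ n1, —c→ n2, —c→ n3
  n1 = a.0 | b.0 has moves —a→ n4, —b→ n5
  n2 = (0 + 0 + 0 | 0) | 0 has moves deadlocked
  n3 = 0\{c}\{c} has moves deadlocked
  n4 = 0 | b.0 has moves —b→ n6
  n5 = a.0 | 0 has moves —a→ n6
  n6 = 0 | 0 has moves deadlocked
Trace ⟨b⟩ through P, begin at {m0}:
  after b @ step 1: {m2}
  — P admits the full trace.
Trace ⟨b⟩ through Q, begin at {n0}:
  after b @ step 1: ∅ (Q stuck)

NO — witness ⟨b⟩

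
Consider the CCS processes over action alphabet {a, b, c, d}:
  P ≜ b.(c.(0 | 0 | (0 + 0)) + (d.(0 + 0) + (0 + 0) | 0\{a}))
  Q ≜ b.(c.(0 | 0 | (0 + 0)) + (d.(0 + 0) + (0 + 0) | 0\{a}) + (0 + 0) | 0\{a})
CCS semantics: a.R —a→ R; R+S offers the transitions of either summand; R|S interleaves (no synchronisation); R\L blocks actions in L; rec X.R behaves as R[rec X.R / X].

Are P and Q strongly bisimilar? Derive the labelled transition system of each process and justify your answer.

P's transition system — 4 states:
  p0 = b.(c.(0 | 0 | (0 + 0)) + (d.(0 + 0) + (0 + 0) | 0\{a})) | -b-> p1
  p1 = c.(0 | 0 | (0 + 0)) + (d.(0 + 0) + (0 + 0) | 0\{a}) | -c-> p2, -d-> p3
  p2 = 0 | 0 | (0 + 0) | deadlocked
  p3 = 0 + 0 | deadlocked
Q's transition system — 4 states:
  q0 = b.(c.(0 | 0 | (0 + 0)) + (d.(0 + 0) + (0 + 0) | 0\{a}) + (0 + 0) | 0\{a}) | -b-> q1
  q1 = c.(0 | 0 | (0 + 0)) + (d.(0 + 0) + (0 + 0) | 0\{a}) + (0 + 0) | 0\{a} | -c-> q2, -d-> q3
  q2 = 0 | 0 | (0 + 0) | deadlocked
  q3 = 0 + 0 | deadlocked
Bisimilarity quotient blocks:
  B0 = {p0, q0}
  B1 = {p1, q1}
  B2 = {p2, p3, q2, q3}
p0 ∈ B0, q0 ∈ B0 → same block

P ~ Q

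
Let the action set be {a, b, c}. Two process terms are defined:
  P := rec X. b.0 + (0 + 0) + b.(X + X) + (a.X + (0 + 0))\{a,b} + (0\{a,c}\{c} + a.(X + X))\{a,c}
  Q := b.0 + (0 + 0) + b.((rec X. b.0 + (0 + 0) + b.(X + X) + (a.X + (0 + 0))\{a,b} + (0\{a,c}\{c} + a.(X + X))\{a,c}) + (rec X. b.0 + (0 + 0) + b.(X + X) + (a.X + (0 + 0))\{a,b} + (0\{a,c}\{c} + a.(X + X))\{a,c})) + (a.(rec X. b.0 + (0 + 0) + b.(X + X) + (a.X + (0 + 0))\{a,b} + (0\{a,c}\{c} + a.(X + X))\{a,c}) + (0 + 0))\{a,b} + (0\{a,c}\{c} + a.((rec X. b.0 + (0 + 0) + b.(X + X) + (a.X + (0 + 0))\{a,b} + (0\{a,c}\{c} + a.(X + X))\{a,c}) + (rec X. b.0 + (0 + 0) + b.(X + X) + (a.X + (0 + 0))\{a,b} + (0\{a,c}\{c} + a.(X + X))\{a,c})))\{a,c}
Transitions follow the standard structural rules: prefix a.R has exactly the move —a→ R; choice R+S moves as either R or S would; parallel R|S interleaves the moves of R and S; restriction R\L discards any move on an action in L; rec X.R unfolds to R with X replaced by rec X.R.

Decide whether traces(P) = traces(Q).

YES

LTS(P): 3 reachable states
  u0 = rec X. b.0 + (0 + 0) + b.(X + X) + (a.X + (0 + 0))\{a,b} + (0\{a,c}\{c} + a.(X + X))\{a,c} | =b=> u1, =b=> u2
  u1 = (rec X. b.0 + (0 + 0) + b.(X + X) + (a.X + (0 + 0))\{a,b} + (0\{a,c}\{c} + a.(X + X))\{a,c}) + (rec X. b.0 + (0 + 0) + b.(X + X) + (a.X + (0 + 0))\{a,b} + (0\{a,c}\{c} + a.(X + X))\{a,c}) | =b=> u1, =b=> u2
  u2 = 0 | ·
LTS(Q): 3 reachable states
  v0 = b.0 + (0 + 0) + b.((rec X. b.0 + (0 + 0) + b.(X + X) + (a.X + (0 + 0))\{a,b} + (0\{a,c}\{c} + a.(X + X))\{a,c}) + (rec X. b.0 + (0 + 0) + b.(X + X) + (a.X + (0 + 0))\{a,b} + (0\{a,c}\{c} + a.(X + X))\{a,c})) + (a.(rec X. b.0 + (0 + 0) + b.(X + X) + (a.X + (0 + 0))\{a,b} + (0\{a,c}\{c} + a.(X + X))\{a,c}) + (0 + 0))\{a,b} + (0\{a,c}\{c} + a.((rec X. b.0 + (0 + 0) + b.(X + X) + (a.X + (0 + 0))\{a,b} + (0\{a,c}\{c} + a.(X + X))\{a,c}) + (rec X. b.0 + (0 + 0) + b.(X + X) + (a.X + (0 + 0))\{a,b} + (0\{a,c}\{c} + a.(X + X))\{a,c})))\{a,c} | =b=> v1, =b=> v2
  v1 = (rec X. b.0 + (0 + 0) + b.(X + X) + (a.X + (0 + 0))\{a,b} + (0\{a,c}\{c} + a.(X + X))\{a,c}) + (rec X. b.0 + (0 + 0) + b.(X + X) + (a.X + (0 + 0))\{a,b} + (0\{a,c}\{c} + a.(X + X))\{a,c}) | =b=> v1, =b=> v2
  v2 = 0 | ·
Coarsest stable partition (strong bisimilarity classes):
  B0 = {u0, u1, v0, v1}
  B1 = {u2, v2}
u0 ∈ B0, v0 ∈ B0 → same block
Bisimilar ⇒ trace-equivalent.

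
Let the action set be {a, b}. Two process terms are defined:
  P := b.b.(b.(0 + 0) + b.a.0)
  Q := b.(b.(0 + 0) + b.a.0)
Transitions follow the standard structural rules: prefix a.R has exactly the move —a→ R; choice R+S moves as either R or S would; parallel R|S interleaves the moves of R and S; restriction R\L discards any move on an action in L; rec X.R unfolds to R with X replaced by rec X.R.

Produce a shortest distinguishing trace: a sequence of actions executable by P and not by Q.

P's transition system — 6 states:
  p0 = b.b.(b.(0 + 0) + b.a.0) | ··b··> p1
  p1 = b.(b.(0 + 0) + b.a.0) | ··b··> p2
  p2 = b.(0 + 0) + b.a.0 | ··b··> p3, ··b··> p4
  p3 = 0 + 0 | (no moves)
  p4 = a.0 | ··a··> p5
  p5 = 0 | (no moves)
Q's transition system — 5 states:
  q0 = b.(b.(0 + 0) + b.a.0) | ··b··> q1
  q1 = b.(0 + 0) + b.a.0 | ··b··> q2, ··b··> q3
  q2 = 0 + 0 | (no moves)
  q3 = a.0 | ··a··> q4
  q4 = 0 | (no moves)
Run σ = ⟨bbb⟩ on P: start {p0}
  step 1 (b): {p1}
  step 2 (b): {p2}
  step 3 (b): {p3, p4}
  — P admits the full trace.
Run σ = ⟨bbb⟩ on Q: start {q0}
  step 1 (b): {q1}
  step 2 (b): {q2, q3}
  step 3 (b): no successor for Q

bbb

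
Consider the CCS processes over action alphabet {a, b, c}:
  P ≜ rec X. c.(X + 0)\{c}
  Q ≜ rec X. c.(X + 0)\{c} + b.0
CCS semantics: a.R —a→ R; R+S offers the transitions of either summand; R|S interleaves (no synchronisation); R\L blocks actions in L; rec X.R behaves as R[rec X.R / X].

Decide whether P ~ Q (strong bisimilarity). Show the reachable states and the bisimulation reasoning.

LTS(P): 2 reachable states
  u0 = rec X. c.(X + 0)\{c} ⊢ --c--▸ u1
  u1 = ((rec X. c.(X + 0)\{c}) + 0)\{c} ⊢ ·
LTS(Q): 4 reachable states
  v0 = rec X. c.(X + 0)\{c} + b.0 ⊢ --b--▸ v1, --c--▸ v2
  v1 = 0 ⊢ ·
  v2 = ((rec X. c.(X + 0)\{c} + b.0) + 0)\{c} ⊢ --b--▸ v3
  v3 = 0\{c} ⊢ ·
Bisimilarity quotient blocks:
  B0 = {u0}
  B1 = {u1, v1, v3}
  B2 = {v0}
  B3 = {v2}
u0 ∈ B0, v0 ∈ B2 → different blocks

NO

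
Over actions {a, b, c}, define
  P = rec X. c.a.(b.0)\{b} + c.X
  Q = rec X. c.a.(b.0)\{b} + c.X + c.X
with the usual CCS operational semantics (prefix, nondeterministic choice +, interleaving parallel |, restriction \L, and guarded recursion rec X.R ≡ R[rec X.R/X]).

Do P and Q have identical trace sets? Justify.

YES

P's transition system — 3 states:
  s0 = rec X. c.a.(b.0)\{b} + c.X → —c→ s0, —c→ s1
  s1 = a.(b.0)\{b} → —a→ s2
  s2 = (b.0)\{b} → (no moves)
Q's transition system — 3 states:
  t0 = rec X. c.a.(b.0)\{b} + c.X + c.X → —c→ t0, —c→ t1
  t1 = a.(b.0)\{b} → —a→ t2
  t2 = (b.0)\{b} → (no moves)
Coarsest stable partition (strong bisimilarity classes):
  B0 = {s0, t0}
  B1 = {s1, t1}
  B2 = {s2, t2}
s0 ∈ B0, t0 ∈ B0 → same block
Bisimilar ⇒ trace-equivalent.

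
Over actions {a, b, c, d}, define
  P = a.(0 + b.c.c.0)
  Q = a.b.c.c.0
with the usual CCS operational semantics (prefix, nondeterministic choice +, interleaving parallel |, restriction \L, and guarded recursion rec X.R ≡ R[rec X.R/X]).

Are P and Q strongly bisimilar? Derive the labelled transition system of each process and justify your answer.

P ~ Q

Reachable graph of P (5 states):
  m0 = a.(0 + b.c.c.0) ⊢ --a--▸ m1
  m1 = 0 + b.c.c.0 ⊢ --b--▸ m2
  m2 = c.c.0 ⊢ --c--▸ m3
  m3 = c.0 ⊢ --c--▸ m4
  m4 = 0 ⊢ stopped
Reachable graph of Q (5 states):
  n0 = a.b.c.c.0 ⊢ --a--▸ n1
  n1 = b.c.c.0 ⊢ --b--▸ n2
  n2 = c.c.0 ⊢ --c--▸ n3
  n3 = c.0 ⊢ --c--▸ n4
  n4 = 0 ⊢ stopped
Coarsest stable partition (strong bisimilarity classes):
  B0 = {m0, n0}
  B1 = {m1, n1}
  B2 = {m2, n2}
  B3 = {m3, n3}
  B4 = {m4, n4}
m0 ∈ B0, n0 ∈ B0 → same block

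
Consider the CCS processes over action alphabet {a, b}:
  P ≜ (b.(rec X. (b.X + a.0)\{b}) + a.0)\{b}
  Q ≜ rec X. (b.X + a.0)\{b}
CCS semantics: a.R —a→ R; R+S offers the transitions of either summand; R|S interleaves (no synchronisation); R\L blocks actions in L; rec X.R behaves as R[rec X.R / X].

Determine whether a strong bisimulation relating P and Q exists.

Reachable graph of P (2 states):
  p0 = (b.(rec X. (b.X + a.0)\{b}) + a.0)\{b} | =a=> p1
  p1 = 0\{b} | (no moves)
Reachable graph of Q (2 states):
  q0 = rec X. (b.X + a.0)\{b} | =a=> q1
  q1 = 0\{b} | (no moves)
Bisimilarity quotient blocks:
  B0 = {p0, q0}
  B1 = {p1, q1}
p0 ∈ B0, q0 ∈ B0 → same block

P ~ Q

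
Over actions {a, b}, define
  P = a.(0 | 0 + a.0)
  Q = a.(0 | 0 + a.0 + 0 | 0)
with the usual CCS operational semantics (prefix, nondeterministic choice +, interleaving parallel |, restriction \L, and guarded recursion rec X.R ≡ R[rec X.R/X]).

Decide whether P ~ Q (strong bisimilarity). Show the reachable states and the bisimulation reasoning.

Reachable graph of P (3 states):
  p0 = a.(0 | 0 + a.0) → =a=> p1
  p1 = 0 | 0 + a.0 → =a=> p2
  p2 = 0 → ·
Reachable graph of Q (3 states):
  q0 = a.(0 | 0 + a.0 + 0 | 0) → =a=> q1
  q1 = 0 | 0 + a.0 + 0 | 0 → =a=> q2
  q2 = 0 → ·
Coarsest stable partition (strong bisimilarity classes):
  B0 = {p0, q0}
  B1 = {p1, q1}
  B2 = {p2, q2}
p0 ∈ B0, q0 ∈ B0 → same block

bisimilar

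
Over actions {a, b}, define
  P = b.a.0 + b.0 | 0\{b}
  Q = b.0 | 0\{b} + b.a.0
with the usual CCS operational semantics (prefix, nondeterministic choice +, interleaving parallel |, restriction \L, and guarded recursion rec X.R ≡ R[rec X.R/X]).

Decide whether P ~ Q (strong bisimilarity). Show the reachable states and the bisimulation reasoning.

YES

P's transition system — 4 states:
  s0 = b.a.0 + b.0 | 0\{b} ⊢ ··b··> s1, ··b··> s2
  s1 = 0 | 0\{b} ⊢ (no moves)
  s2 = a.0 ⊢ ··a··> s3
  s3 = 0 ⊢ (no moves)
Q's transition system — 4 states:
  t0 = b.0 | 0\{b} + b.a.0 ⊢ ··b··> t1, ··b··> t2
  t1 = 0 | 0\{b} ⊢ (no moves)
  t2 = a.0 ⊢ ··a··> t3
  t3 = 0 ⊢ (no moves)
Partition-refinement fixed point:
  B0 = {s0, t0}
  B1 = {s2, t2}
  B2 = {s1, s3, t1, t3}
s0 ∈ B0, t0 ∈ B0 → same block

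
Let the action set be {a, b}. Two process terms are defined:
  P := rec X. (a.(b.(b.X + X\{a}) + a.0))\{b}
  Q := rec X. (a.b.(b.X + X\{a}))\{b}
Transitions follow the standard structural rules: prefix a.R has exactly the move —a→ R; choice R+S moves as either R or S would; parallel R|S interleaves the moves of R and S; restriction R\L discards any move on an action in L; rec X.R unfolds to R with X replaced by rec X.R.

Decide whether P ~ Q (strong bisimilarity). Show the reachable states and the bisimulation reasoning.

LTS(P): 3 reachable states
  p0 = rec X. (a.(b.(b.X + X\{a}) + a.0))\{b} → =a=> p1
  p1 = (b.(b.(rec X. (a.(b.(b.X + X\{a}) + a.0))\{b}) + (rec X. (a.(b.(b.X + X\{a}) + a.0))\{b})\{a}) + a.0)\{b} → =a=> p2
  p2 = 0\{b} → ·
LTS(Q): 2 reachable states
  q0 = rec X. (a.b.(b.X + X\{a}))\{b} → =a=> q1
  q1 = (b.(b.(rec X. (a.b.(b.X + X\{a}))\{b}) + (rec X. (a.b.(b.X + X\{a}))\{b})\{a}))\{b} → ·
Partition-refinement fixed point:
  B0 = {p0}
  B1 = {p1, q0}
  B2 = {p2, q1}
p0 ∈ B0, q0 ∈ B1 → different blocks

P ≁ Q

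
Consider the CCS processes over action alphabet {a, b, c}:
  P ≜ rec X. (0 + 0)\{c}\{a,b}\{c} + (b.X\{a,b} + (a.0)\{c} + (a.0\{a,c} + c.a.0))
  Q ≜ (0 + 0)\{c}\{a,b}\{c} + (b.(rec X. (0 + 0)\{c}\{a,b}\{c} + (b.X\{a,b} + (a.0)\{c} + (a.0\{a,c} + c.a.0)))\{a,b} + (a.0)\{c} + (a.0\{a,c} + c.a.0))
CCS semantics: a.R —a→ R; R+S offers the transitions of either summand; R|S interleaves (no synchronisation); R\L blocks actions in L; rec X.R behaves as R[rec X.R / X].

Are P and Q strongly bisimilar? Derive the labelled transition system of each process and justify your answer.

P ~ Q

P's transition system — 7 states:
  s0 = rec X. (0 + 0)\{c}\{a,b}\{c} + (b.X\{a,b} + (a.0)\{c} + (a.0\{a,c} + c.a.0)) ⊢ =a=> s1, =a=> s2, =b=> s3, =c=> s4
  s1 = 0\{a,c} ⊢ stopped
  s2 = 0\{c} ⊢ stopped
  s3 = (rec X. (0 + 0)\{c}\{a,b}\{c} + (b.X\{a,b} + (a.0)\{c} + (a.0\{a,c} + c.a.0)))\{a,b} ⊢ =c=> s5
  s4 = a.0 ⊢ =a=> s6
  s5 = (a.0)\{a,b} ⊢ stopped
  s6 = 0 ⊢ stopped
Q's transition system — 7 states:
  t0 = (0 + 0)\{c}\{a,b}\{c} + (b.(rec X. (0 + 0)\{c}\{a,b}\{c} + (b.X\{a,b} + (a.0)\{c} + (a.0\{a,c} + c.a.0)))\{a,b} + (a.0)\{c} + (a.0\{a,c} + c.a.0)) ⊢ =a=> t1, =a=> t2, =b=> t3, =c=> t4
  t1 = 0\{a,c} ⊢ stopped
  t2 = 0\{c} ⊢ stopped
  t3 = (rec X. (0 + 0)\{c}\{a,b}\{c} + (b.X\{a,b} + (a.0)\{c} + (a.0\{a,c} + c.a.0)))\{a,b} ⊢ =c=> t5
  t4 = a.0 ⊢ =a=> t6
  t5 = (a.0)\{a,b} ⊢ stopped
  t6 = 0 ⊢ stopped
Bisimilarity quotient blocks:
  B0 = {s0, t0}
  B1 = {s1, s2, s5, s6, t1, t2, t5, t6}
  B2 = {s4, t4}
  B3 = {s3, t3}
s0 ∈ B0, t0 ∈ B0 → same block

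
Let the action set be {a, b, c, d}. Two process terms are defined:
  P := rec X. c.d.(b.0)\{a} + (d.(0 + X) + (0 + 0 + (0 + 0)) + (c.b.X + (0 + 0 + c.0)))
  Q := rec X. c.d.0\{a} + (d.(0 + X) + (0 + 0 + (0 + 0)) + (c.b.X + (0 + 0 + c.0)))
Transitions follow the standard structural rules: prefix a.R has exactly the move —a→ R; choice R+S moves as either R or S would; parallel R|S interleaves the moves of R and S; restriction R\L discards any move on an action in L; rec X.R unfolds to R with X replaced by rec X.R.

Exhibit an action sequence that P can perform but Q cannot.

cdb

LTS(P): 7 reachable states
  u0 = rec X. c.d.(b.0)\{a} + (d.(0 + X) + (0 + 0 + (0 + 0)) + (c.b.X + (0 + 0 + c.0))) has moves ··c··> u1, ··c··> u2, ··c··> u3, ··d··> u4
  u1 = 0 has moves ∅
  u2 = b.(rec X. c.d.(b.0)\{a} + (d.(0 + X) + (0 + 0 + (0 + 0)) + (c.b.X + (0 + 0 + c.0)))) has moves ··b··> u0
  u3 = d.(b.0)\{a} has moves ··d··> u5
  u4 = 0 + (rec X. c.d.(b.0)\{a} + (d.(0 + X) + (0 + 0 + (0 + 0)) + (c.b.X + (0 + 0 + c.0)))) has moves ··c··> u1, ··c··> u2, ··c··> u3, ··d··> u4
  u5 = (b.0)\{a} has moves ··b··> u6
  u6 = 0\{a} has moves ∅
LTS(Q): 6 reachable states
  v0 = rec X. c.d.0\{a} + (d.(0 + X) + (0 + 0 + (0 + 0)) + (c.b.X + (0 + 0 + c.0))) has moves ··c··> v1, ··c··> v2, ··c··> v3, ··d··> v4
  v1 = 0 has moves ∅
  v2 = b.(rec X. c.d.0\{a} + (d.(0 + X) + (0 + 0 + (0 + 0)) + (c.b.X + (0 + 0 + c.0)))) has moves ··b··> v0
  v3 = d.0\{a} has moves ··d··> v5
  v4 = 0 + (rec X. c.d.0\{a} + (d.(0 + X) + (0 + 0 + (0 + 0)) + (c.b.X + (0 + 0 + c.0)))) has moves ··c··> v1, ··c··> v2, ··c··> v3, ··d··> v4
  v5 = 0\{a} has moves ∅
Executing cdb from P (initial set {u0}):
  step 1 (c): {u1, u2, u3}
  step 2 (d): {u5}
  step 3 (b): {u6}
  ✓ P
Executing cdb from Q (initial set {v0}):
  step 1 (c): {v1, v2, v3}
  step 2 (d): {v5}
  step 3 (b): ∅ (Q stuck)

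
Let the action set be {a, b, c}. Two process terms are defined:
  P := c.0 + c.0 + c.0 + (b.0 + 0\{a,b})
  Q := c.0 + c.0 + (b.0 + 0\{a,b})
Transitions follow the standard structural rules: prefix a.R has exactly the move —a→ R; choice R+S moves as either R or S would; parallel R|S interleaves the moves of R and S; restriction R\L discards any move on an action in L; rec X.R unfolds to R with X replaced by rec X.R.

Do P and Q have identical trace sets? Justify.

LTS(P): 2 reachable states
  u0 = c.0 + c.0 + c.0 + (b.0 + 0\{a,b}) has moves =b=> u1, =c=> u1
  u1 = 0 has moves ∅
LTS(Q): 2 reachable states
  v0 = c.0 + c.0 + (b.0 + 0\{a,b}) has moves =b=> v1, =c=> v1
  v1 = 0 has moves ∅
Partition-refinement fixed point:
  B0 = {u0, v0}
  B1 = {u1, v1}
u0 ∈ B0, v0 ∈ B0 → same block
Bisimilar ⇒ trace-equivalent.

YES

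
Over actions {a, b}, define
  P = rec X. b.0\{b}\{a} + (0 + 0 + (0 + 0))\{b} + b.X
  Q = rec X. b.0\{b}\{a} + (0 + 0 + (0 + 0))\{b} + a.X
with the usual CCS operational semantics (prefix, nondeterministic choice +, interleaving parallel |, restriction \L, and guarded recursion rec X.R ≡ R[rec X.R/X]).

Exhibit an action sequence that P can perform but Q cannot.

bb

P's transition system — 2 states:
  s0 = rec X. b.0\{b}\{a} + (0 + 0 + (0 + 0))\{b} + b.X | ··b··> s0, ··b··> s1
  s1 = 0\{b}\{a} | (no moves)
Q's transition system — 2 states:
  t0 = rec X. b.0\{b}\{a} + (0 + 0 + (0 + 0))\{b} + a.X | ··a··> t0, ··b··> t1
  t1 = 0\{b}\{a} | (no moves)
Trace ⟨bb⟩ through P, begin at {s0}:
  after b @ step 1: {s0, s1}
  after b @ step 2: {s0, s1}
  P completes σ.
Trace ⟨bb⟩ through Q, begin at {t0}:
  after b @ step 1: {t1}
  after b @ step 2: ∅  — Q cannot continue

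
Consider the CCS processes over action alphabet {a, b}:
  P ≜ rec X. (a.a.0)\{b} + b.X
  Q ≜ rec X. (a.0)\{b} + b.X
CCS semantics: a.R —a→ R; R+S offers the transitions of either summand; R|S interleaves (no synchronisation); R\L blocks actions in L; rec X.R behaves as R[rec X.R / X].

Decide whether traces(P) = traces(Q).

trace-distinct — witness ⟨aa⟩

LTS(P): 3 reachable states
  m0 = rec X. (a.a.0)\{b} + b.X :: -a-> m1, -b-> m0
  m1 = (a.0)\{b} :: -a-> m2
  m2 = 0\{b} :: ·
LTS(Q): 2 reachable states
  n0 = rec X. (a.0)\{b} + b.X :: -a-> n1, -b-> n0
  n1 = 0\{b} :: ·
Run σ = ⟨aa⟩ on P: start {m0}
  [1] a ⇒ {m1}
  [2] a ⇒ {m2}
  — P admits the full trace.
Run σ = ⟨aa⟩ on Q: start {n0}
  [1] a ⇒ {n1}
  [2] a ⇒ ∅  — Q cannot continue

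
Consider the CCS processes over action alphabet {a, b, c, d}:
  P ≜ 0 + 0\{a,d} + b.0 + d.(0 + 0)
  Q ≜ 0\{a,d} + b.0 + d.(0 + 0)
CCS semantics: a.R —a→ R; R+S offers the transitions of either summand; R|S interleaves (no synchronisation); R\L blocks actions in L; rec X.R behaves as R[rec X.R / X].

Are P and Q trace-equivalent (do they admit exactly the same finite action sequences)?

traces(P) = traces(Q)

LTS(P): 3 reachable states
  s0 = 0 + 0\{a,d} + b.0 + d.(0 + 0) has moves ··b··> s1, ··d··> s2
  s1 = 0 has moves stopped
  s2 = 0 + 0 has moves stopped
LTS(Q): 3 reachable states
  t0 = 0\{a,d} + b.0 + d.(0 + 0) has moves ··b··> t1, ··d··> t2
  t1 = 0 has moves stopped
  t2 = 0 + 0 has moves stopped
Partition-refinement fixed point:
  B0 = {s0, t0}
  B1 = {s1, s2, t1, t2}
s0 ∈ B0, t0 ∈ B0 → same block
Bisimilar ⇒ trace-equivalent.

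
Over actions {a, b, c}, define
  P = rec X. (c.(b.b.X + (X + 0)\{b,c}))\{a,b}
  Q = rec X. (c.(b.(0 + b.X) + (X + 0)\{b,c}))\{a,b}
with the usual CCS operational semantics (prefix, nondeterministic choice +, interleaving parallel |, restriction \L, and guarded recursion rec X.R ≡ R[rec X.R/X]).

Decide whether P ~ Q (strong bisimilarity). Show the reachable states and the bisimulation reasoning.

YES

LTS(P): 2 reachable states
  s0 = rec X. (c.(b.b.X + (X + 0)\{b,c}))\{a,b} :: -c-> s1
  s1 = (b.b.(rec X. (c.(b.b.X + (X + 0)\{b,c}))\{a,b}) + ((rec X. (c.(b.b.X + (X + 0)\{b,c}))\{a,b}) + 0)\{b,c})\{a,b} :: deadlocked
LTS(Q): 2 reachable states
  t0 = rec X. (c.(b.(0 + b.X) + (X + 0)\{b,c}))\{a,b} :: -c-> t1
  t1 = (b.(0 + b.(rec X. (c.(b.(0 + b.X) + (X + 0)\{b,c}))\{a,b})) + ((rec X. (c.(b.(0 + b.X) + (X + 0)\{b,c}))\{a,b}) + 0)\{b,c})\{a,b} :: deadlocked
Coarsest stable partition (strong bisimilarity classes):
  B0 = {s0, t0}
  B1 = {s1, t1}
s0 ∈ B0, t0 ∈ B0 → same block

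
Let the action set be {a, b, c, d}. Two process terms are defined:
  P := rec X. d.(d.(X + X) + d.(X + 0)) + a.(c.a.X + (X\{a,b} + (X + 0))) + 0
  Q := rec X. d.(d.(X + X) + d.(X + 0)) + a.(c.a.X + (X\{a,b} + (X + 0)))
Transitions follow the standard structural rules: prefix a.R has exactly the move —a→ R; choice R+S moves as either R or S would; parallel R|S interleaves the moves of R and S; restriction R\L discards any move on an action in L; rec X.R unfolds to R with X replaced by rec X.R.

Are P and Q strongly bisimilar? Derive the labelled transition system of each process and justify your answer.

P ~ Q

LTS(P): 9 reachable states
  m0 = rec X. d.(d.(X + X) + d.(X + 0)) + a.(c.a.X + (X\{a,b} + (X + 0))) + 0 :: —a→ m1, —d→ m2
  m1 = c.a.(rec X. d.(d.(X + X) + d.(X + 0)) + a.(c.a.X + (X\{a,b} + (X + 0))) + 0) + ((rec X. d.(d.(X + X) + d.(X + 0)) + a.(c.a.X + (X\{a,b} + (X + 0))) + 0)\{a,b} + ((rec X. d.(d.(X + X) + d.(X + 0)) + a.(c.a.X + (X\{a,b} + (X + 0))) + 0) + 0)) :: —a→ m1, —c→ m3, —d→ m2, —d→ m4
  m2 = d.((rec X. d.(d.(X + X) + d.(X + 0)) + a.(c.a.X + (X\{a,b} + (X + 0))) + 0) + (rec X. d.(d.(X + X) + d.(X + 0)) + a.(c.a.X + (X\{a,b} + (X + 0))) + 0)) + d.((rec X. d.(d.(X + X) + d.(X + 0)) + a.(c.a.X + (X\{a,b} + (X + 0))) + 0) + 0) :: —d→ m5, —d→ m6
  m3 = a.(rec X. d.(d.(X + X) + d.(X + 0)) + a.(c.a.X + (X\{a,b} + (X + 0))) + 0) :: —a→ m0
  m4 = (d.((rec X. d.(d.(X + X) + d.(X + 0)) + a.(c.a.X + (X\{a,b} + (X + 0))) + 0) + (rec X. d.(d.(X + X) + d.(X + 0)) + a.(c.a.X + (X\{a,b} + (X + 0))) + 0)) + d.((rec X. d.(d.(X + X) + d.(X + 0)) + a.(c.a.X + (X\{a,b} + (X + 0))) + 0) + 0))\{a,b} :: —d→ m7, —d→ m8
  m5 = (rec X. d.(d.(X + X) + d.(X + 0)) + a.(c.a.X + (X\{a,b} + (X + 0))) + 0) + (rec X. d.(d.(X + X) + d.(X + 0)) + a.(c.a.X + (X\{a,b} + (X + 0))) + 0) :: —a→ m1, —d→ m2
  m6 = (rec X. d.(d.(X + X) + d.(X + 0)) + a.(c.a.X + (X\{a,b} + (X + 0))) + 0) + 0 :: —a→ m1, —d→ m2
  m7 = ((rec X. d.(d.(X + X) + d.(X + 0)) + a.(c.a.X + (X\{a,b} + (X + 0))) + 0) + (rec X. d.(d.(X + X) + d.(X + 0)) + a.(c.a.X + (X\{a,b} + (X + 0))) + 0))\{a,b} :: —d→ m4
  m8 = ((rec X. d.(d.(X + X) + d.(X + 0)) + a.(c.a.X + (X\{a,b} + (X + 0))) + 0) + 0)\{a,b} :: —d→ m4
LTS(Q): 9 reachable states
  n0 = rec X. d.(d.(X + X) + d.(X + 0)) + a.(c.a.X + (X\{a,b} + (X + 0))) :: —a→ n1, —d→ n2
  n1 = c.a.(rec X. d.(d.(X + X) + d.(X + 0)) + a.(c.a.X + (X\{a,b} + (X + 0)))) + ((rec X. d.(d.(X + X) + d.(X + 0)) + a.(c.a.X + (X\{a,b} + (X + 0))))\{a,b} + ((rec X. d.(d.(X + X) + d.(X + 0)) + a.(c.a.X + (X\{a,b} + (X + 0)))) + 0)) :: —a→ n1, —c→ n3, —d→ n2, —d→ n4
  n2 = d.((rec X. d.(d.(X + X) + d.(X + 0)) + a.(c.a.X + (X\{a,b} + (X + 0)))) + (rec X. d.(d.(X + X) + d.(X + 0)) + a.(c.a.X + (X\{a,b} + (X + 0))))) + d.((rec X. d.(d.(X + X) + d.(X + 0)) + a.(c.a.X + (X\{a,b} + (X + 0)))) + 0) :: —d→ n5, —d→ n6
  n3 = a.(rec X. d.(d.(X + X) + d.(X + 0)) + a.(c.a.X + (X\{a,b} + (X + 0)))) :: —a→ n0
  n4 = (d.((rec X. d.(d.(X + X) + d.(X + 0)) + a.(c.a.X + (X\{a,b} + (X + 0)))) + (rec X. d.(d.(X + X) + d.(X + 0)) + a.(c.a.X + (X\{a,b} + (X + 0))))) + d.((rec X. d.(d.(X + X) + d.(X + 0)) + a.(c.a.X + (X\{a,b} + (X + 0)))) + 0))\{a,b} :: —d→ n7, —d→ n8
  n5 = (rec X. d.(d.(X + X) + d.(X + 0)) + a.(c.a.X + (X\{a,b} + (X + 0)))) + (rec X. d.(d.(X + X) + d.(X + 0)) + a.(c.a.X + (X\{a,b} + (X + 0)))) :: —a→ n1, —d→ n2
  n6 = (rec X. d.(d.(X + X) + d.(X + 0)) + a.(c.a.X + (X\{a,b} + (X + 0)))) + 0 :: —a→ n1, —d→ n2
  n7 = ((rec X. d.(d.(X + X) + d.(X + 0)) + a.(c.a.X + (X\{a,b} + (X + 0)))) + (rec X. d.(d.(X + X) + d.(X + 0)) + a.(c.a.X + (X\{a,b} + (X + 0)))))\{a,b} :: —d→ n4
  n8 = ((rec X. d.(d.(X + X) + d.(X + 0)) + a.(c.a.X + (X\{a,b} + (X + 0)))) + 0)\{a,b} :: —d→ n4
Partition-refinement fixed point:
  B0 = {m0, m5, m6, n0, n5, n6}
  B1 = {m2, n2}
  B2 = {m1, n1}
  B3 = {m4, m7, m8, n4, n7, n8}
  B4 = {m3, n3}
m0 ∈ B0, n0 ∈ B0 → same block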